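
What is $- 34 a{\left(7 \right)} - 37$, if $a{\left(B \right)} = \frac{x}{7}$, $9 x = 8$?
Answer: $- \frac{2603}{63} \approx -41.317$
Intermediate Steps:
$x = \frac{8}{9}$ ($x = \frac{1}{9} \cdot 8 = \frac{8}{9} \approx 0.88889$)
$a{\left(B \right)} = \frac{8}{63}$ ($a{\left(B \right)} = \frac{8}{9 \cdot 7} = \frac{8}{9} \cdot \frac{1}{7} = \frac{8}{63}$)
$- 34 a{\left(7 \right)} - 37 = \left(-34\right) \frac{8}{63} - 37 = - \frac{272}{63} - 37 = - \frac{2603}{63}$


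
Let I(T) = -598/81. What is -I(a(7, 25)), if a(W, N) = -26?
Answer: 598/81 ≈ 7.3827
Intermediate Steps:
I(T) = -598/81 (I(T) = -598*1/81 = -598/81)
-I(a(7, 25)) = -1*(-598/81) = 598/81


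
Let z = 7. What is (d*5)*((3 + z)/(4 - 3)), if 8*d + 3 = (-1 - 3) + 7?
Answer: 0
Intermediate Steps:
d = 0 (d = -3/8 + ((-1 - 3) + 7)/8 = -3/8 + (-4 + 7)/8 = -3/8 + (⅛)*3 = -3/8 + 3/8 = 0)
(d*5)*((3 + z)/(4 - 3)) = (0*5)*((3 + 7)/(4 - 3)) = 0*(10/1) = 0*(10*1) = 0*10 = 0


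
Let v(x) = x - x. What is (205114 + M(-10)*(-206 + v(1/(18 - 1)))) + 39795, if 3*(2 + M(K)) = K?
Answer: 738023/3 ≈ 2.4601e+5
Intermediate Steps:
v(x) = 0
M(K) = -2 + K/3
(205114 + M(-10)*(-206 + v(1/(18 - 1)))) + 39795 = (205114 + (-2 + (⅓)*(-10))*(-206 + 0)) + 39795 = (205114 + (-2 - 10/3)*(-206)) + 39795 = (205114 - 16/3*(-206)) + 39795 = (205114 + 3296/3) + 39795 = 618638/3 + 39795 = 738023/3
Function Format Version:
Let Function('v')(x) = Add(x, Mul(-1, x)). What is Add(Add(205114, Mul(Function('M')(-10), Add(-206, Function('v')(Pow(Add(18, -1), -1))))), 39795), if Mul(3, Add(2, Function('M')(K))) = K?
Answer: Rational(738023, 3) ≈ 2.4601e+5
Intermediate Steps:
Function('v')(x) = 0
Function('M')(K) = Add(-2, Mul(Rational(1, 3), K))
Add(Add(205114, Mul(Function('M')(-10), Add(-206, Function('v')(Pow(Add(18, -1), -1))))), 39795) = Add(Add(205114, Mul(Add(-2, Mul(Rational(1, 3), -10)), Add(-206, 0))), 39795) = Add(Add(205114, Mul(Add(-2, Rational(-10, 3)), -206)), 39795) = Add(Add(205114, Mul(Rational(-16, 3), -206)), 39795) = Add(Add(205114, Rational(3296, 3)), 39795) = Add(Rational(618638, 3), 39795) = Rational(738023, 3)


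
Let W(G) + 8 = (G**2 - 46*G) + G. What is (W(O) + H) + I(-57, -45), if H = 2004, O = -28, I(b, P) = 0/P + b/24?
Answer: 32301/8 ≈ 4037.6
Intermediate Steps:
I(b, P) = b/24 (I(b, P) = 0 + b*(1/24) = 0 + b/24 = b/24)
W(G) = -8 + G**2 - 45*G (W(G) = -8 + ((G**2 - 46*G) + G) = -8 + (G**2 - 45*G) = -8 + G**2 - 45*G)
(W(O) + H) + I(-57, -45) = ((-8 + (-28)**2 - 45*(-28)) + 2004) + (1/24)*(-57) = ((-8 + 784 + 1260) + 2004) - 19/8 = (2036 + 2004) - 19/8 = 4040 - 19/8 = 32301/8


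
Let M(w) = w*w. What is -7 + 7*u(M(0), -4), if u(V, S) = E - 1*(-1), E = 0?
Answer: 0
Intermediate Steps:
M(w) = w**2
u(V, S) = 1 (u(V, S) = 0 - 1*(-1) = 0 + 1 = 1)
-7 + 7*u(M(0), -4) = -7 + 7*1 = -7 + 7 = 0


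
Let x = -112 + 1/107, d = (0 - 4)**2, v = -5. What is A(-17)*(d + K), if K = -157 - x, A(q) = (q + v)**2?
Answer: -1502336/107 ≈ -14041.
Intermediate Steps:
d = 16 (d = (-4)**2 = 16)
A(q) = (-5 + q)**2 (A(q) = (q - 5)**2 = (-5 + q)**2)
x = -11983/107 (x = -112 + 1/107 = -11983/107 ≈ -111.99)
K = -4816/107 (K = -157 - 1*(-11983/107) = -157 + 11983/107 = -4816/107 ≈ -45.009)
A(-17)*(d + K) = (-5 - 17)**2*(16 - 4816/107) = (-22)**2*(-3104/107) = 484*(-3104/107) = -1502336/107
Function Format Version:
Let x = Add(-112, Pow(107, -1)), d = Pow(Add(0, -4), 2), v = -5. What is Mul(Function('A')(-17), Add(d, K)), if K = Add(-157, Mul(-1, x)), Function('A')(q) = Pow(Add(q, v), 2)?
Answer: Rational(-1502336, 107) ≈ -14041.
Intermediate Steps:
d = 16 (d = Pow(-4, 2) = 16)
Function('A')(q) = Pow(Add(-5, q), 2) (Function('A')(q) = Pow(Add(q, -5), 2) = Pow(Add(-5, q), 2))
x = Rational(-11983, 107) (x = Add(-112, Rational(1, 107)) = Rational(-11983, 107) ≈ -111.99)
K = Rational(-4816, 107) (K = Add(-157, Mul(-1, Rational(-11983, 107))) = Add(-157, Rational(11983, 107)) = Rational(-4816, 107) ≈ -45.009)
Mul(Function('A')(-17), Add(d, K)) = Mul(Pow(Add(-5, -17), 2), Add(16, Rational(-4816, 107))) = Mul(Pow(-22, 2), Rational(-3104, 107)) = Mul(484, Rational(-3104, 107)) = Rational(-1502336, 107)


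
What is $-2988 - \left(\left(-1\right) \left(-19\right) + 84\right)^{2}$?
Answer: $-13597$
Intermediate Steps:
$-2988 - \left(\left(-1\right) \left(-19\right) + 84\right)^{2} = -2988 - \left(19 + 84\right)^{2} = -2988 - 103^{2} = -2988 - 10609 = -13597$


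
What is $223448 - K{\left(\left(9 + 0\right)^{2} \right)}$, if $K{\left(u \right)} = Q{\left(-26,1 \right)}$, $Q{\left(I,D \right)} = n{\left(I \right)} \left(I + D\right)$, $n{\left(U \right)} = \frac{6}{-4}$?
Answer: $\frac{446821}{2} \approx 2.2341 \cdot 10^{5}$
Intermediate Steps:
$n{\left(U \right)} = - \frac{3}{2}$ ($n{\left(U \right)} = 6 \left(- \frac{1}{4}\right) = - \frac{3}{2}$)
$Q{\left(I,D \right)} = - \frac{3 D}{2} - \frac{3 I}{2}$ ($Q{\left(I,D \right)} = - \frac{3 \left(I + D\right)}{2} = - \frac{3 \left(D + I\right)}{2} = - \frac{3 D}{2} - \frac{3 I}{2}$)
$K{\left(u \right)} = \frac{75}{2}$ ($K{\left(u \right)} = \left(- \frac{3}{2}\right) 1 - -39 = - \frac{3}{2} + 39 = \frac{75}{2}$)
$223448 - K{\left(\left(9 + 0\right)^{2} \right)} = 223448 - \frac{75}{2} = \frac{446821}{2}$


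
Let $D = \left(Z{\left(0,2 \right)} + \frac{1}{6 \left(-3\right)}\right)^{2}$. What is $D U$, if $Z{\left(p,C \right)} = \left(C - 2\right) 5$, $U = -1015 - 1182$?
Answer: $- \frac{2197}{324} \approx -6.7809$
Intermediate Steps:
$U = -2197$
$Z{\left(p,C \right)} = -10 + 5 C$ ($Z{\left(p,C \right)} = \left(-2 + C\right) 5 = -10 + 5 C$)
$D = \frac{1}{324}$ ($D = \left(\left(-10 + 5 \cdot 2\right) + \frac{1}{6 \left(-3\right)}\right)^{2} = \left(\left(-10 + 10\right) + \frac{1}{-18}\right)^{2} = \left(0 - \frac{1}{18}\right)^{2} = \left(- \frac{1}{18}\right)^{2} = \frac{1}{324} \approx 0.0030864$)
$D U = \frac{1}{324} \left(-2197\right) = - \frac{2197}{324}$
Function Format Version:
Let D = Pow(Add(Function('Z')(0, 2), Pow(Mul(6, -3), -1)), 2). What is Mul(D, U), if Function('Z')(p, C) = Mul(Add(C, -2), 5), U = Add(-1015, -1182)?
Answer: Rational(-2197, 324) ≈ -6.7809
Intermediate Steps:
U = -2197
Function('Z')(p, C) = Add(-10, Mul(5, C)) (Function('Z')(p, C) = Mul(Add(-2, C), 5) = Add(-10, Mul(5, C)))
D = Rational(1, 324) (D = Pow(Add(Add(-10, Mul(5, 2)), Pow(Mul(6, -3), -1)), 2) = Pow(Add(Add(-10, 10), Pow(-18, -1)), 2) = Pow(Add(0, Rational(-1, 18)), 2) = Pow(Rational(-1, 18), 2) = Rational(1, 324) ≈ 0.0030864)
Mul(D, U) = Mul(Rational(1, 324), -2197) = Rational(-2197, 324)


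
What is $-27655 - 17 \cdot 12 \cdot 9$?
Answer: $-29491$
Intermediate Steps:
$-27655 - 17 \cdot 12 \cdot 9 = -27655 - 204 \cdot 9 = -27655 - 1836 = -29491$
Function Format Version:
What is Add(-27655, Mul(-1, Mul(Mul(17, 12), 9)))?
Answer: -29491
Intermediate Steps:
Add(-27655, Mul(-1, Mul(Mul(17, 12), 9))) = Add(-27655, Mul(-1, Mul(204, 9))) = Add(-27655, Mul(-1, 1836)) = Add(-27655, -1836) = -29491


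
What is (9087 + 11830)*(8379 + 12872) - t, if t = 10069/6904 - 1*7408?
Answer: 3068928615731/6904 ≈ 4.4451e+8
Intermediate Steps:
t = -51134763/6904 (t = 10069*(1/6904) - 7408 = 10069/6904 - 7408 = -51134763/6904 ≈ -7406.5)
(9087 + 11830)*(8379 + 12872) - t = (9087 + 11830)*(8379 + 12872) - 1*(-51134763/6904) = 20917*21251 + 51134763/6904 = 444507167 + 51134763/6904 = 3068928615731/6904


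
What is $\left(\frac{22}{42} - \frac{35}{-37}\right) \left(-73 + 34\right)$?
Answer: $- \frac{14846}{259} \approx -57.32$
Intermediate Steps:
$\left(\frac{22}{42} - \frac{35}{-37}\right) \left(-73 + 34\right) = \left(22 \cdot \frac{1}{42} - - \frac{35}{37}\right) \left(-39\right) = \left(\frac{11}{21} + \frac{35}{37}\right) \left(-39\right) = \frac{1142}{777} \left(-39\right) = - \frac{14846}{259}$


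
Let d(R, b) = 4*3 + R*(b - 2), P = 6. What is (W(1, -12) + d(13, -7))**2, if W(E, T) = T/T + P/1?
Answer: 9604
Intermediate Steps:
d(R, b) = 12 + R*(-2 + b)
W(E, T) = 7 (W(E, T) = T/T + 6/1 = 1 + 6*1 = 1 + 6 = 7)
(W(1, -12) + d(13, -7))**2 = (7 + (12 - 2*13 + 13*(-7)))**2 = (7 + (12 - 26 - 91))**2 = (7 - 105)**2 = (-98)**2 = 9604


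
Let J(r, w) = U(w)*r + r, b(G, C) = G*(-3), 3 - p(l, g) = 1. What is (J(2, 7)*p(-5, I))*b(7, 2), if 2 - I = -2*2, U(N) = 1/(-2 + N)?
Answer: -504/5 ≈ -100.80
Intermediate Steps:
I = 6 (I = 2 - (-2)*2 = 2 - 1*(-4) = 2 + 4 = 6)
p(l, g) = 2 (p(l, g) = 3 - 1*1 = 3 - 1 = 2)
b(G, C) = -3*G
J(r, w) = r + r/(-2 + w) (J(r, w) = r/(-2 + w) + r = r + r/(-2 + w))
(J(2, 7)*p(-5, I))*b(7, 2) = ((2*(-1 + 7)/(-2 + 7))*2)*(-3*7) = ((2*6/5)*2)*(-21) = ((2*(1/5)*6)*2)*(-21) = ((12/5)*2)*(-21) = (24/5)*(-21) = -504/5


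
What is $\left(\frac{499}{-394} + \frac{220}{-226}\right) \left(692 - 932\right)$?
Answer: $\frac{11967240}{22261} \approx 537.59$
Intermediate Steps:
$\left(\frac{499}{-394} + \frac{220}{-226}\right) \left(692 - 932\right) = \left(499 \left(- \frac{1}{394}\right) + 220 \left(- \frac{1}{226}\right)\right) \left(-240\right) = \left(- \frac{499}{394} - \frac{110}{113}\right) \left(-240\right) = \left(- \frac{99727}{44522}\right) \left(-240\right) = \frac{11967240}{22261}$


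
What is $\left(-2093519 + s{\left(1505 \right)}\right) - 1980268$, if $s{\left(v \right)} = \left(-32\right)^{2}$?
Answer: $-4072763$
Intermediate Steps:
$s{\left(v \right)} = 1024$
$\left(-2093519 + s{\left(1505 \right)}\right) - 1980268 = \left(-2093519 + 1024\right) - 1980268 = -2092495 - 1980268 = -4072763$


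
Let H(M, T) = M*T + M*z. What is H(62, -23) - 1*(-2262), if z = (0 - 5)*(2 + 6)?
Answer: -1644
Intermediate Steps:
z = -40 (z = -5*8 = -40)
H(M, T) = -40*M + M*T (H(M, T) = M*T + M*(-40) = M*T - 40*M = -40*M + M*T)
H(62, -23) - 1*(-2262) = 62*(-40 - 23) - 1*(-2262) = 62*(-63) + 2262 = -3906 + 2262 = -1644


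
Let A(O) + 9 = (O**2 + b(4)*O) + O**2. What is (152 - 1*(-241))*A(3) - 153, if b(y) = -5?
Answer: -2511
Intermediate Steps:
A(O) = -9 - 5*O + 2*O**2 (A(O) = -9 + ((O**2 - 5*O) + O**2) = -9 + (-5*O + 2*O**2) = -9 - 5*O + 2*O**2)
(152 - 1*(-241))*A(3) - 153 = (152 - 1*(-241))*(-9 - 5*3 + 2*3**2) - 153 = (152 + 241)*(-9 - 15 + 2*9) - 153 = 393*(-9 - 15 + 18) - 153 = 393*(-6) - 153 = -2358 - 153 = -2511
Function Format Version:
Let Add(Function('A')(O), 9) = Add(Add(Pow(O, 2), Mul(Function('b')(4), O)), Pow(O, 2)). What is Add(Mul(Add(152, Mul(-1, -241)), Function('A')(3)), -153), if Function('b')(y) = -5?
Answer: -2511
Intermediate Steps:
Function('A')(O) = Add(-9, Mul(-5, O), Mul(2, Pow(O, 2))) (Function('A')(O) = Add(-9, Add(Add(Pow(O, 2), Mul(-5, O)), Pow(O, 2))) = Add(-9, Add(Mul(-5, O), Mul(2, Pow(O, 2)))) = Add(-9, Mul(-5, O), Mul(2, Pow(O, 2))))
Add(Mul(Add(152, Mul(-1, -241)), Function('A')(3)), -153) = Add(Mul(Add(152, Mul(-1, -241)), Add(-9, Mul(-5, 3), Mul(2, Pow(3, 2)))), -153) = Add(Mul(Add(152, 241), Add(-9, -15, Mul(2, 9))), -153) = Add(Mul(393, Add(-9, -15, 18)), -153) = Add(Mul(393, -6), -153) = Add(-2358, -153) = -2511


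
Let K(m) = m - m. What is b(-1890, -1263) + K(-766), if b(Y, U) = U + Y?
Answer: -3153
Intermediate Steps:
K(m) = 0
b(-1890, -1263) + K(-766) = (-1263 - 1890) + 0 = -3153 + 0 = -3153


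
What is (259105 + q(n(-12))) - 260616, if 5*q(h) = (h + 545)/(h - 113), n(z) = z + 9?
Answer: -438461/290 ≈ -1511.9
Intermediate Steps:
n(z) = 9 + z
q(h) = (545 + h)/(5*(-113 + h)) (q(h) = ((h + 545)/(h - 113))/5 = ((545 + h)/(-113 + h))/5 = (545 + h)/(5*(-113 + h)))
(259105 + q(n(-12))) - 260616 = (259105 + (545 + (9 - 12))/(5*(-113 + (9 - 12)))) - 260616 = (259105 + (545 - 3)/(5*(-113 - 3))) - 260616 = (259105 + (⅕)*542/(-116)) - 260616 = (259105 + (⅕)*(-1/116)*542) - 260616 = (259105 - 271/290) - 260616 = 75140179/290 - 260616 = -438461/290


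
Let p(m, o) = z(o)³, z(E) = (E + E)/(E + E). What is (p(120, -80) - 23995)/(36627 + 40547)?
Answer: -11997/38587 ≈ -0.31091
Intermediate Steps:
z(E) = 1 (z(E) = (2*E)/((2*E)) = (2*E)*(1/(2*E)) = 1)
p(m, o) = 1 (p(m, o) = 1³ = 1)
(p(120, -80) - 23995)/(36627 + 40547) = (1 - 23995)/(36627 + 40547) = -23994/77174 = -23994*1/77174 = -11997/38587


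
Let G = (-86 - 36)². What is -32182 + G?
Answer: -17298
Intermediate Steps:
G = 14884 (G = (-122)² = 14884)
-32182 + G = -32182 + 14884 = -17298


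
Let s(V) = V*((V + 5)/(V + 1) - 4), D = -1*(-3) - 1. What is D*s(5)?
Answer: -70/3 ≈ -23.333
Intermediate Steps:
D = 2 (D = 3 - 1 = 2)
s(V) = V*(-4 + (5 + V)/(1 + V)) (s(V) = V*((5 + V)/(1 + V) - 4) = V*(-4 + (5 + V)/(1 + V)))
D*s(5) = 2*(5*(1 - 3*5)/(1 + 5)) = 2*(5*(1 - 15)/6) = 2*(5*(⅙)*(-14)) = 2*(-35/3) = -70/3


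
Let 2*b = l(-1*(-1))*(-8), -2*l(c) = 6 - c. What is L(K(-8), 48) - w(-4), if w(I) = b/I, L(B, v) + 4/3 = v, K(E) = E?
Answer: 295/6 ≈ 49.167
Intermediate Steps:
L(B, v) = -4/3 + v
l(c) = -3 + c/2 (l(c) = -(6 - c)/2 = -3 + c/2)
b = 10 (b = ((-3 + (-1*(-1))/2)*(-8))/2 = ((-3 + (1/2)*1)*(-8))/2 = ((-3 + 1/2)*(-8))/2 = (-5/2*(-8))/2 = (1/2)*20 = 10)
w(I) = 10/I
L(K(-8), 48) - w(-4) = (-4/3 + 48) - 10/(-4) = 140/3 - 10*(-1)/4 = 140/3 - 1*(-5/2) = 140/3 + 5/2 = 295/6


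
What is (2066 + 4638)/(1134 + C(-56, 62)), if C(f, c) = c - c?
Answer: 3352/567 ≈ 5.9118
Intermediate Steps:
C(f, c) = 0
(2066 + 4638)/(1134 + C(-56, 62)) = (2066 + 4638)/(1134 + 0) = 6704/1134 = 6704*(1/1134) = 3352/567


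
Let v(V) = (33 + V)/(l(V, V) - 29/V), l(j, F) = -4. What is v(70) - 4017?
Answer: -12121/3 ≈ -4040.3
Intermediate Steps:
v(V) = (33 + V)/(-4 - 29/V)
v(70) - 4017 = 70*(33 + 70)/(-29 - 4*70) - 4017 = 70*103/(-29 - 280) - 4017 = 70*103/(-309) - 4017 = 70*(-1/309)*103 - 4017 = -70/3 - 4017 = -12121/3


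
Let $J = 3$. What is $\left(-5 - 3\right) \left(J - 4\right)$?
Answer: $8$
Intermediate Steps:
$\left(-5 - 3\right) \left(J - 4\right) = \left(-5 - 3\right) \left(3 - 4\right) = \left(-5 - 3\right) \left(-1\right) = \left(-8\right) \left(-1\right) = 8$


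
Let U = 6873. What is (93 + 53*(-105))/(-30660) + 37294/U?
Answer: 3393802/605535 ≈ 5.6046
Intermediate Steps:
(93 + 53*(-105))/(-30660) + 37294/U = (93 + 53*(-105))/(-30660) + 37294/6873 = (93 - 5565)*(-1/30660) + 37294*(1/6873) = -5472*(-1/30660) + 1286/237 = 456/2555 + 1286/237 = 3393802/605535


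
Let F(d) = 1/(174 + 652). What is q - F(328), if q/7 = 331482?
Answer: 1916628923/826 ≈ 2.3204e+6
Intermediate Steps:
F(d) = 1/826
q = 2320374 (q = 7*331482 = 2320374)
q - F(328) = 2320374 - 1*1/826 = 2320374 - 1/826 = 1916628923/826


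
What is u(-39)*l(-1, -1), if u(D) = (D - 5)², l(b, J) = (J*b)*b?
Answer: -1936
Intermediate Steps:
l(b, J) = J*b²
u(D) = (-5 + D)²
u(-39)*l(-1, -1) = (-5 - 39)²*(-1*(-1)²) = (-44)²*(-1*1) = 1936*(-1) = -1936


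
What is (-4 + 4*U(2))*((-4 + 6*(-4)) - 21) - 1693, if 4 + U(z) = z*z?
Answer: -1497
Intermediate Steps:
U(z) = -4 + z² (U(z) = -4 + z*z = -4 + z²)
(-4 + 4*U(2))*((-4 + 6*(-4)) - 21) - 1693 = (-4 + 4*(-4 + 2²))*((-4 + 6*(-4)) - 21) - 1693 = (-4 + 4*(-4 + 4))*((-4 - 24) - 21) - 1693 = (-4 + 4*0)*(-28 - 21) - 1693 = (-4 + 0)*(-49) - 1693 = -4*(-49) - 1693 = 196 - 1693 = -1497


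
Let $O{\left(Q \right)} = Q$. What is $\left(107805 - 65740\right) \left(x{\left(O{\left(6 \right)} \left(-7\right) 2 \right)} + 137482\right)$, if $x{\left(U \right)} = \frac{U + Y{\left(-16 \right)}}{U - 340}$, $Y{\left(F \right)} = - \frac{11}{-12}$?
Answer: $\frac{29424863457845}{5088} \approx 5.7832 \cdot 10^{9}$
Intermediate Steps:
$Y{\left(F \right)} = \frac{11}{12}$ ($Y{\left(F \right)} = \left(-11\right) \left(- \frac{1}{12}\right) = \frac{11}{12}$)
$x{\left(U \right)} = \frac{\frac{11}{12} + U}{-340 + U}$ ($x{\left(U \right)} = \frac{U + \frac{11}{12}}{U - 340} = \frac{\frac{11}{12} + U}{-340 + U}$)
$\left(107805 - 65740\right) \left(x{\left(O{\left(6 \right)} \left(-7\right) 2 \right)} + 137482\right) = \left(107805 - 65740\right) \left(\frac{\frac{11}{12} + 6 \left(-7\right) 2}{-340 + 6 \left(-7\right) 2} + 137482\right) = 42065 \left(\frac{\frac{11}{12} - 84}{-340 - 84} + 137482\right) = 42065 \left(\frac{1}{-424} \left(- \frac{997}{12}\right) + 137482\right) = 42065 \left(\left(- \frac{1}{424}\right) \left(- \frac{997}{12}\right) + 137482\right) = 42065 \left(\frac{997}{5088} + 137482\right) = 42065 \cdot \frac{699509413}{5088} = \frac{29424863457845}{5088}$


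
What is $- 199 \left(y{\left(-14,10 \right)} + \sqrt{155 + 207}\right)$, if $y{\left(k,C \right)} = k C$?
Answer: $27860 - 199 \sqrt{362} \approx 24074.0$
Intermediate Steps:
$y{\left(k,C \right)} = C k$
$- 199 \left(y{\left(-14,10 \right)} + \sqrt{155 + 207}\right) = - 199 \left(10 \left(-14\right) + \sqrt{155 + 207}\right) = - 199 \left(-140 + \sqrt{362}\right) = 27860 - 199 \sqrt{362}$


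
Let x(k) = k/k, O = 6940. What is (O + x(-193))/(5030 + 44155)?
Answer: 6941/49185 ≈ 0.14112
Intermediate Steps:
x(k) = 1
(O + x(-193))/(5030 + 44155) = (6940 + 1)/(5030 + 44155) = 6941/49185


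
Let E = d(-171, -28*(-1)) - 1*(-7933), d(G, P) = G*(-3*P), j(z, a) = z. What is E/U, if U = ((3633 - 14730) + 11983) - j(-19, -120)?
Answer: 22297/905 ≈ 24.638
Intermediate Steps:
d(G, P) = -3*G*P
U = 905 (U = ((3633 - 14730) + 11983) - 1*(-19) = (-11097 + 11983) + 19 = 886 + 19 = 905)
E = 22297 (E = -3*(-171)*(-28*(-1)) - 1*(-7933) = -3*(-171)*28 + 7933 = 14364 + 7933 = 22297)
E/U = 22297/905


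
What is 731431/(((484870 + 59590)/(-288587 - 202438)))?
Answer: -71830181355/108892 ≈ -6.5965e+5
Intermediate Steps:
731431/(((484870 + 59590)/(-288587 - 202438))) = 731431/((544460/(-491025))) = 731431/((544460*(-1/491025))) = 731431/(-108892/98205) = 731431*(-98205/108892) = -71830181355/108892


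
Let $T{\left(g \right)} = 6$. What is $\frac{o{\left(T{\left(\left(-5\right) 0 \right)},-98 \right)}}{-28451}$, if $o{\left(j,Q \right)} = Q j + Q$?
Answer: $\frac{686}{28451} \approx 0.024112$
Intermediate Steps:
$o{\left(j,Q \right)} = Q + Q j$
$\frac{o{\left(T{\left(\left(-5\right) 0 \right)},-98 \right)}}{-28451} = \frac{\left(-98\right) \left(1 + 6\right)}{-28451} = \left(-98\right) 7 \left(- \frac{1}{28451}\right) = \left(-686\right) \left(- \frac{1}{28451}\right) = \frac{686}{28451}$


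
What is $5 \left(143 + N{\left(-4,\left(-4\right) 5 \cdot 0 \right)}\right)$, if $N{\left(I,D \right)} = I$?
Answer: $695$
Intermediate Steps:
$5 \left(143 + N{\left(-4,\left(-4\right) 5 \cdot 0 \right)}\right) = 5 \left(143 - 4\right) = 5 \cdot 139 = 695$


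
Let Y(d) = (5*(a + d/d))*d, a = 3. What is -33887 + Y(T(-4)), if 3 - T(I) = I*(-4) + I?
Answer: -34067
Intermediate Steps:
T(I) = 3 + 3*I (T(I) = 3 - (I*(-4) + I) = 3 - (-4*I + I) = 3 - (-3)*I = 3 + 3*I)
Y(d) = 20*d (Y(d) = (5*(3 + d/d))*d = (5*(3 + 1))*d = (5*4)*d = 20*d)
-33887 + Y(T(-4)) = -33887 + 20*(3 + 3*(-4)) = -33887 + 20*(3 - 12) = -33887 + 20*(-9) = -33887 - 180 = -34067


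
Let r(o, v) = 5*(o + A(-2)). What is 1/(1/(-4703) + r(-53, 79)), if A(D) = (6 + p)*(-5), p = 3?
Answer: -4703/2304471 ≈ -0.0020408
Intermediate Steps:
A(D) = -45 (A(D) = (6 + 3)*(-5) = 9*(-5) = -45)
r(o, v) = -225 + 5*o (r(o, v) = 5*(o - 45) = 5*(-45 + o) = -225 + 5*o)
1/(1/(-4703) + r(-53, 79)) = 1/(1/(-4703) + (-225 + 5*(-53))) = 1/(-1/4703 + (-225 - 265)) = 1/(-1/4703 - 490) = 1/(-2304471/4703) = -4703/2304471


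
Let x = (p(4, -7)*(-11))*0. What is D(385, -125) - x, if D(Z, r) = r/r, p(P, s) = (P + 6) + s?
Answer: 1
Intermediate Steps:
p(P, s) = 6 + P + s (p(P, s) = (6 + P) + s = 6 + P + s)
D(Z, r) = 1
x = 0 (x = ((6 + 4 - 7)*(-11))*0 = (3*(-11))*0 = -33*0 = 0)
D(385, -125) - x = 1 - 1*0 = 1 + 0 = 1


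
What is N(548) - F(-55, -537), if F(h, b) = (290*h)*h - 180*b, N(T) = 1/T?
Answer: -533702679/548 ≈ -9.7391e+5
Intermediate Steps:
F(h, b) = -180*b + 290*h² (F(h, b) = 290*h² - 180*b = -180*b + 290*h²)
N(548) - F(-55, -537) = 1/548 - (-180*(-537) + 290*(-55)²) = 1/548 - (96660 + 290*3025) = 1/548 - (96660 + 877250) = 1/548 - 1*973910 = 1/548 - 973910 = -533702679/548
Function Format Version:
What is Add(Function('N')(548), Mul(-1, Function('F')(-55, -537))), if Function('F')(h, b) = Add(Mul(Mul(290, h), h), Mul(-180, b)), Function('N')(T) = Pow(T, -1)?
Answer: Rational(-533702679, 548) ≈ -9.7391e+5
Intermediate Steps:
Function('F')(h, b) = Add(Mul(-180, b), Mul(290, Pow(h, 2))) (Function('F')(h, b) = Add(Mul(290, Pow(h, 2)), Mul(-180, b)) = Add(Mul(-180, b), Mul(290, Pow(h, 2))))
Add(Function('N')(548), Mul(-1, Function('F')(-55, -537))) = Add(Pow(548, -1), Mul(-1, Add(Mul(-180, -537), Mul(290, Pow(-55, 2))))) = Add(Rational(1, 548), Mul(-1, Add(96660, Mul(290, 3025)))) = Add(Rational(1, 548), Mul(-1, Add(96660, 877250))) = Add(Rational(1, 548), Mul(-1, 973910)) = Add(Rational(1, 548), -973910) = Rational(-533702679, 548)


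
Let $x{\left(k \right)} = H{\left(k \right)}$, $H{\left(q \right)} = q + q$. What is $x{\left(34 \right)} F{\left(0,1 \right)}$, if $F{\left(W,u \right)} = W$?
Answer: $0$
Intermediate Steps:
$H{\left(q \right)} = 2 q$
$x{\left(k \right)} = 2 k$
$x{\left(34 \right)} F{\left(0,1 \right)} = 2 \cdot 34 \cdot 0 = 68 \cdot 0 = 0$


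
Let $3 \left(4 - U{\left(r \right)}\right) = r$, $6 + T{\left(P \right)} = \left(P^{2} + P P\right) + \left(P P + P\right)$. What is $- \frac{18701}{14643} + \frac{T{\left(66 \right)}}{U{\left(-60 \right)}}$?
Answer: $\frac{7991020}{14643} \approx 545.72$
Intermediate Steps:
$T{\left(P \right)} = -6 + P + 3 P^{2}$ ($T{\left(P \right)} = -6 + \left(\left(P^{2} + P P\right) + \left(P P + P\right)\right) = -6 + \left(\left(P^{2} + P^{2}\right) + \left(P^{2} + P\right)\right) = -6 + \left(2 P^{2} + \left(P + P^{2}\right)\right) = -6 + \left(P + 3 P^{2}\right) = -6 + P + 3 P^{2}$)
$U{\left(r \right)} = 4 - \frac{r}{3}$
$- \frac{18701}{14643} + \frac{T{\left(66 \right)}}{U{\left(-60 \right)}} = - \frac{18701}{14643} + \frac{-6 + 66 + 3 \cdot 66^{2}}{4 - -20} = \left(-18701\right) \frac{1}{14643} + \frac{-6 + 66 + 3 \cdot 4356}{4 + 20} = - \frac{18701}{14643} + \frac{-6 + 66 + 13068}{24} = - \frac{18701}{14643} + 13128 \cdot \frac{1}{24} = - \frac{18701}{14643} + 547 = \frac{7991020}{14643}$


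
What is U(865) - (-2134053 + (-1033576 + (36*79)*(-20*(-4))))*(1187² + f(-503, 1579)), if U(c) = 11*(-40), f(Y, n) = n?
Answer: 4147164869292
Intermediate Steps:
U(c) = -440
U(865) - (-2134053 + (-1033576 + (36*79)*(-20*(-4))))*(1187² + f(-503, 1579)) = -440 - (-2134053 + (-1033576 + (36*79)*(-20*(-4))))*(1187² + 1579) = -440 - (-2134053 + (-1033576 + 2844*80))*(1408969 + 1579) = -440 - (-2134053 + (-1033576 + 227520))*1410548 = -440 - (-2134053 - 806056)*1410548 = -440 - (-2940109)*1410548 = -440 - 1*(-4147164869732) = -440 + 4147164869732 = 4147164869292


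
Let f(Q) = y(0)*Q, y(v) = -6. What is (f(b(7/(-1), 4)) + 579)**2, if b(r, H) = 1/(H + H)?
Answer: 5349969/16 ≈ 3.3437e+5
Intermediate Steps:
b(r, H) = 1/(2*H)
f(Q) = -6*Q
(f(b(7/(-1), 4)) + 579)**2 = (-3/4 + 579)**2 = (2313/4)**2 = 5349969/16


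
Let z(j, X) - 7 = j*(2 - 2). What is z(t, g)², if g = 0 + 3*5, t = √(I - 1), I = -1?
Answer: 49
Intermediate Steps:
t = I*√2 (t = √(-1 - 1) = √(-2) = I*√2 ≈ 1.4142*I)
g = 15 (g = 0 + 15 = 15)
z(j, X) = 7 (z(j, X) = 7 + j*(2 - 2) = 7 + j*0 = 7 + 0 = 7)
z(t, g)² = 7² = 49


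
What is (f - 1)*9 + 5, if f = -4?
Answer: -40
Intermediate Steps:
(f - 1)*9 + 5 = (-4 - 1)*9 + 5 = -5*9 + 5 = -45 + 5 = -40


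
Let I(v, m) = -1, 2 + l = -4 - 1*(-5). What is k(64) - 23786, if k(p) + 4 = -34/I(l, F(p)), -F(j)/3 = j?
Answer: -23756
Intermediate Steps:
F(j) = -3*j
l = -1 (l = -2 + (-4 - 1*(-5)) = -2 + (-4 + 5) = -2 + 1 = -1)
k(p) = 30 (k(p) = -4 - 34/(-1) = -4 - 34*(-1) = -4 + 34 = 30)
k(64) - 23786 = 30 - 23786 = -23756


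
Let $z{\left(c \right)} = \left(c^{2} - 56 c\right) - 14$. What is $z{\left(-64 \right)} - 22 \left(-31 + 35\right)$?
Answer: $7578$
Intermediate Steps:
$z{\left(c \right)} = -14 + c^{2} - 56 c$
$z{\left(-64 \right)} - 22 \left(-31 + 35\right) = \left(-14 + \left(-64\right)^{2} - -3584\right) - 22 \left(-31 + 35\right) = \left(-14 + 4096 + 3584\right) - 88 = 7666 - 88 = 7578$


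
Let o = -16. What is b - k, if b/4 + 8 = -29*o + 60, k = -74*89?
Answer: 8650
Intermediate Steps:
k = -6586
b = 2064 (b = -32 + 4*(-29*(-16) + 60) = -32 + 4*(464 + 60) = -32 + 4*524 = -32 + 2096 = 2064)
b - k = 2064 - 1*(-6586) = 2064 + 6586 = 8650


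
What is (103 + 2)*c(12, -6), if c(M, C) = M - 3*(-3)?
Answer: 2205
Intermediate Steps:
c(M, C) = 9 + M (c(M, C) = M + 9 = 9 + M)
(103 + 2)*c(12, -6) = (103 + 2)*(9 + 12) = 105*21 = 2205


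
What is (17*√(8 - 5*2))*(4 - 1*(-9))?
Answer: 221*I*√2 ≈ 312.54*I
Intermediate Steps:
(17*√(8 - 5*2))*(4 - 1*(-9)) = (17*√(8 - 10))*(4 + 9) = (17*√(-2))*13 = (17*(I*√2))*13 = (17*I*√2)*13 = 221*I*√2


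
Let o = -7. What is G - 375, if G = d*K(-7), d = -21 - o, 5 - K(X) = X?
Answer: -543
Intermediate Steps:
K(X) = 5 - X
d = -14 (d = -21 - 1*(-7) = -21 + 7 = -14)
G = -168 (G = -14*(5 - 1*(-7)) = -14*(5 + 7) = -14*12 = -168)
G - 375 = -168 - 375 = -543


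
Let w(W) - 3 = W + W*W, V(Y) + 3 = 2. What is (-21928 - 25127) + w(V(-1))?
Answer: -47052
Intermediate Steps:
V(Y) = -1 (V(Y) = -3 + 2 = -1)
w(W) = 3 + W + W² (w(W) = 3 + (W + W*W) = 3 + (W + W²) = 3 + W + W²)
(-21928 - 25127) + w(V(-1)) = (-21928 - 25127) + (3 - 1 + (-1)²) = -47055 + (3 - 1 + 1) = -47055 + 3 = -47052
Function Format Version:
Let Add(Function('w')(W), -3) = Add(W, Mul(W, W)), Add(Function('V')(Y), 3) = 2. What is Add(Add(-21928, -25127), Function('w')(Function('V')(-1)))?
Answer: -47052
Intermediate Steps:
Function('V')(Y) = -1 (Function('V')(Y) = Add(-3, 2) = -1)
Function('w')(W) = Add(3, W, Pow(W, 2)) (Function('w')(W) = Add(3, Add(W, Mul(W, W))) = Add(3, Add(W, Pow(W, 2))) = Add(3, W, Pow(W, 2)))
Add(Add(-21928, -25127), Function('w')(Function('V')(-1))) = Add(Add(-21928, -25127), Add(3, -1, Pow(-1, 2))) = Add(-47055, Add(3, -1, 1)) = Add(-47055, 3) = -47052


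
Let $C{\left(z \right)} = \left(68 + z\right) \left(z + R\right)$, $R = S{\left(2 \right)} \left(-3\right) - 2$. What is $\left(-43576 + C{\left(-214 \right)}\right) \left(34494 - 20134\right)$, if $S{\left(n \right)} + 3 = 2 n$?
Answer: $-166604720$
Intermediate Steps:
$S{\left(n \right)} = -3 + 2 n$
$R = -5$ ($R = \left(-3 + 2 \cdot 2\right) \left(-3\right) - 2 = \left(-3 + 4\right) \left(-3\right) - 2 = 1 \left(-3\right) - 2 = -3 - 2 = -5$)
$C{\left(z \right)} = \left(-5 + z\right) \left(68 + z\right)$ ($C{\left(z \right)} = \left(68 + z\right) \left(z - 5\right) = \left(68 + z\right) \left(-5 + z\right) = \left(-5 + z\right) \left(68 + z\right)$)
$\left(-43576 + C{\left(-214 \right)}\right) \left(34494 - 20134\right) = \left(-43576 + \left(-340 + \left(-214\right)^{2} + 63 \left(-214\right)\right)\right) \left(34494 - 20134\right) = \left(-43576 - -31974\right) 14360 = \left(-43576 + 31974\right) 14360 = \left(-11602\right) 14360 = -166604720$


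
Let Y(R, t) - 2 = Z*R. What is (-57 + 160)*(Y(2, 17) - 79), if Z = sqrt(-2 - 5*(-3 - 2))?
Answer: -7931 + 206*sqrt(23) ≈ -6943.1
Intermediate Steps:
Z = sqrt(23) (Z = sqrt(-2 - 5*(-5)) = sqrt(-2 + 25) = sqrt(23) ≈ 4.7958)
Y(R, t) = 2 + R*sqrt(23) (Y(R, t) = 2 + sqrt(23)*R = 2 + R*sqrt(23))
(-57 + 160)*(Y(2, 17) - 79) = (-57 + 160)*((2 + 2*sqrt(23)) - 79) = 103*(-77 + 2*sqrt(23)) = -7931 + 206*sqrt(23)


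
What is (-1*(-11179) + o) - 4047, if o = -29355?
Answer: -22223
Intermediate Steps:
(-1*(-11179) + o) - 4047 = (-1*(-11179) - 29355) - 4047 = (11179 - 29355) - 4047 = -18176 - 4047 = -22223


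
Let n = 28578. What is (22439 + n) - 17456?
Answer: 33561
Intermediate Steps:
(22439 + n) - 17456 = (22439 + 28578) - 17456 = 51017 - 17456 = 33561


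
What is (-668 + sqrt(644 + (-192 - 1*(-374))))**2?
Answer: (668 - sqrt(826))**2 ≈ 4.0865e+5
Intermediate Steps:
(-668 + sqrt(644 + (-192 - 1*(-374))))**2 = (-668 + sqrt(644 + (-192 + 374)))**2 = (-668 + sqrt(644 + 182))**2 = (-668 + sqrt(826))**2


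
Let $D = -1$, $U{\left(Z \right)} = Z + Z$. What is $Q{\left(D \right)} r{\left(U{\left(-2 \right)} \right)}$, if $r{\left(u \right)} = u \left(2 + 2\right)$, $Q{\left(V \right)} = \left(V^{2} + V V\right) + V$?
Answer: $-16$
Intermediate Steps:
$U{\left(Z \right)} = 2 Z$
$Q{\left(V \right)} = V + 2 V^{2}$ ($Q{\left(V \right)} = \left(V^{2} + V^{2}\right) + V = 2 V^{2} + V = V + 2 V^{2}$)
$r{\left(u \right)} = 4 u$ ($r{\left(u \right)} = u 4 = 4 u$)
$Q{\left(D \right)} r{\left(U{\left(-2 \right)} \right)} = - (1 + 2 \left(-1\right)) 4 \cdot 2 \left(-2\right) = - (1 - 2) 4 \left(-4\right) = \left(-1\right) \left(-1\right) \left(-16\right) = 1 \left(-16\right) = -16$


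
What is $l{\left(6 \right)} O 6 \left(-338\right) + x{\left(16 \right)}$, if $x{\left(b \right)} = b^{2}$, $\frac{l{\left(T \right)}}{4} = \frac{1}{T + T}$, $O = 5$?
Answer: $-3124$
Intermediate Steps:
$l{\left(T \right)} = \frac{2}{T}$ ($l{\left(T \right)} = \frac{4}{T + T} = \frac{4}{2 T} = 4 \frac{1}{2 T} = \frac{2}{T}$)
$l{\left(6 \right)} O 6 \left(-338\right) + x{\left(16 \right)} = \frac{2}{6} \cdot 5 \cdot 6 \left(-338\right) + 16^{2} = 2 \cdot \frac{1}{6} \cdot 5 \cdot 6 \left(-338\right) + 256 = \frac{1}{3} \cdot 5 \cdot 6 \left(-338\right) + 256 = \frac{5}{3} \cdot 6 \left(-338\right) + 256 = 10 \left(-338\right) + 256 = -3380 + 256 = -3124$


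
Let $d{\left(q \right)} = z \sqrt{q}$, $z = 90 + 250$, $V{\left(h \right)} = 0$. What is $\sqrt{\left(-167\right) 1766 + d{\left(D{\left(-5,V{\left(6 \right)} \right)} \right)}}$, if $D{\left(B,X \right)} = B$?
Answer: $\sqrt{-294922 + 340 i \sqrt{5}} \approx 0.7 + 543.07 i$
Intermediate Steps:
$z = 340$
$d{\left(q \right)} = 340 \sqrt{q}$
$\sqrt{\left(-167\right) 1766 + d{\left(D{\left(-5,V{\left(6 \right)} \right)} \right)}} = \sqrt{\left(-167\right) 1766 + 340 \sqrt{-5}} = \sqrt{-294922 + 340 i \sqrt{5}}$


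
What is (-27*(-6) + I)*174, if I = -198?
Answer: -6264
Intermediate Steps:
(-27*(-6) + I)*174 = (-27*(-6) - 198)*174 = (162 - 198)*174 = -36*174 = -6264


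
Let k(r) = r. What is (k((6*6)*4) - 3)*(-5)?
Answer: -705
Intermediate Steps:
(k((6*6)*4) - 3)*(-5) = ((6*6)*4 - 3)*(-5) = (36*4 - 3)*(-5) = (144 - 3)*(-5) = 141*(-5) = -705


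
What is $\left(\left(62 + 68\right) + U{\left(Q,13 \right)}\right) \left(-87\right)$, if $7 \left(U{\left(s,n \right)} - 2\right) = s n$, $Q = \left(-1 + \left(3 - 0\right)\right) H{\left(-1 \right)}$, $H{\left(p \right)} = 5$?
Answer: $- \frac{91698}{7} \approx -13100.0$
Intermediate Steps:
$Q = 10$ ($Q = \left(-1 + \left(3 - 0\right)\right) 5 = \left(-1 + \left(3 + 0\right)\right) 5 = \left(-1 + 3\right) 5 = 2 \cdot 5 = 10$)
$U{\left(s,n \right)} = 2 + \frac{n s}{7}$ ($U{\left(s,n \right)} = 2 + \frac{s n}{7} = 2 + \frac{n s}{7}$)
$\left(\left(62 + 68\right) + U{\left(Q,13 \right)}\right) \left(-87\right) = \left(\left(62 + 68\right) + \left(2 + \frac{1}{7} \cdot 13 \cdot 10\right)\right) \left(-87\right) = \left(130 + \left(2 + \frac{130}{7}\right)\right) \left(-87\right) = \left(130 + \frac{144}{7}\right) \left(-87\right) = \frac{1054}{7} \left(-87\right) = - \frac{91698}{7}$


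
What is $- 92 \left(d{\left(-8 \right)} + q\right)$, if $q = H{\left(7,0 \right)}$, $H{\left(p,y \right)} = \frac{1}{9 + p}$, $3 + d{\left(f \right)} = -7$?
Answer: $\frac{3657}{4} \approx 914.25$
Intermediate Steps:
$d{\left(f \right)} = -10$ ($d{\left(f \right)} = -3 - 7 = -10$)
$q = \frac{1}{16}$ ($q = \frac{1}{9 + 7} = \frac{1}{16} \approx 0.0625$)
$- 92 \left(d{\left(-8 \right)} + q\right) = - 92 \left(-10 + \frac{1}{16}\right) = \left(-92\right) \left(- \frac{159}{16}\right) = \frac{3657}{4}$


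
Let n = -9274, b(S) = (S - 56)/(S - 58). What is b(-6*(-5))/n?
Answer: -13/129836 ≈ -0.00010013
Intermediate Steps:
b(S) = (-56 + S)/(-58 + S)
b(-6*(-5))/n = ((-56 - 6*(-5))/(-58 - 6*(-5)))/(-9274) = ((-56 + 30)/(-58 + 30))*(-1/9274) = (-26/(-28))*(-1/9274) = -1/28*(-26)*(-1/9274) = (13/14)*(-1/9274) = -13/129836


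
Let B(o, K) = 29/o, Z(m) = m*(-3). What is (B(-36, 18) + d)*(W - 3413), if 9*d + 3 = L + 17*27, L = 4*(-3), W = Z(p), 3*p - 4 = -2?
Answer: -5966005/36 ≈ -1.6572e+5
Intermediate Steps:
p = ⅔ (p = 4/3 + (⅓)*(-2) = 4/3 - ⅔ = ⅔ ≈ 0.66667)
Z(m) = -3*m
W = -2 (W = -3*⅔ = -2)
L = -12
d = 148/3 (d = -⅓ + (-12 + 17*27)/9 = -⅓ + (-12 + 459)/9 = -⅓ + (⅑)*447 = -⅓ + 149/3 = 148/3 ≈ 49.333)
(B(-36, 18) + d)*(W - 3413) = (29/(-36) + 148/3)*(-2 - 3413) = (29*(-1/36) + 148/3)*(-3415) = (-29/36 + 148/3)*(-3415) = (1747/36)*(-3415) = -5966005/36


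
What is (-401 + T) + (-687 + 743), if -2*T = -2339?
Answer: 1649/2 ≈ 824.50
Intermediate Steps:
T = 2339/2 (T = -½*(-2339) = 2339/2 ≈ 1169.5)
(-401 + T) + (-687 + 743) = (-401 + 2339/2) + (-687 + 743) = 1537/2 + 56 = 1649/2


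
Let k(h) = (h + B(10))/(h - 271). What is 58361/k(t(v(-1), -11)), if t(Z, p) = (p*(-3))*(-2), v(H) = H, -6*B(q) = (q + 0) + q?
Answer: 59002971/208 ≈ 2.8367e+5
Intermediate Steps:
B(q) = -q/3 (B(q) = -((q + 0) + q)/6 = -(q + q)/6 = -q/3)
t(Z, p) = 6*p (t(Z, p) = -3*p*(-2) = 6*p)
k(h) = (-10/3 + h)/(-271 + h) (k(h) = (h - 1/3*10)/(h - 271) = (h - 10/3)/(-271 + h) = (-10/3 + h)/(-271 + h))
58361/k(t(v(-1), -11)) = 58361/(((-10/3 + 6*(-11))/(-271 + 6*(-11)))) = 58361/(((-10/3 - 66)/(-271 - 66))) = 58361/((-208/3/(-337))) = 58361/((-1/337*(-208/3))) = 58361/(208/1011) = 58361*(1011/208) = 59002971/208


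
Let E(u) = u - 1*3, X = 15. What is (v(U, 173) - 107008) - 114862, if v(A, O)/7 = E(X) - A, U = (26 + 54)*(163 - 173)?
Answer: -216186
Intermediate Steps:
E(u) = -3 + u (E(u) = u - 3 = -3 + u)
U = -800 (U = 80*(-10) = -800)
v(A, O) = 84 - 7*A (v(A, O) = 7*((-3 + 15) - A) = 7*(12 - A) = 84 - 7*A)
(v(U, 173) - 107008) - 114862 = ((84 - 7*(-800)) - 107008) - 114862 = ((84 + 5600) - 107008) - 114862 = (5684 - 107008) - 114862 = -101324 - 114862 = -216186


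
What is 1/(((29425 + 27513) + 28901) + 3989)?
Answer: 1/89828 ≈ 1.1132e-5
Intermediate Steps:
1/(((29425 + 27513) + 28901) + 3989) = 1/((56938 + 28901) + 3989) = 1/(85839 + 3989) = 1/89828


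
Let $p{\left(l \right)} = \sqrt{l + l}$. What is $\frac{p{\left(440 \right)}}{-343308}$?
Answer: $- \frac{\sqrt{55}}{85827} \approx -8.6409 \cdot 10^{-5}$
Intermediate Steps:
$p{\left(l \right)} = \sqrt{2} \sqrt{l}$ ($p{\left(l \right)} = \sqrt{2 l} = \sqrt{2} \sqrt{l}$)
$\frac{p{\left(440 \right)}}{-343308} = \frac{\sqrt{2} \sqrt{440}}{-343308} = \sqrt{2} \cdot 2 \sqrt{110} \left(- \frac{1}{343308}\right) = 4 \sqrt{55} \left(- \frac{1}{343308}\right) = - \frac{\sqrt{55}}{85827}$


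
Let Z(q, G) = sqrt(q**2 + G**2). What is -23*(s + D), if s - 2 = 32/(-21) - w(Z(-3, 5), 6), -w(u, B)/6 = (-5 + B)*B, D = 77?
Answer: -54809/21 ≈ -2610.0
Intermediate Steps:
Z(q, G) = sqrt(G**2 + q**2)
w(u, B) = -6*B*(-5 + B) (w(u, B) = -6*(-5 + B)*B = -6*B*(-5 + B))
s = 766/21 (s = 2 + (32/(-21) - 6*6*(5 - 1*6)) = 2 + (32*(-1/21) - 6*6*(5 - 6)) = 2 + (-32/21 - 6*6*(-1)) = 2 + (-32/21 - 1*(-36)) = 2 + (-32/21 + 36) = 2 + 724/21 = 766/21 ≈ 36.476)
-23*(s + D) = -23*(766/21 + 77) = -23*2383/21 = -54809/21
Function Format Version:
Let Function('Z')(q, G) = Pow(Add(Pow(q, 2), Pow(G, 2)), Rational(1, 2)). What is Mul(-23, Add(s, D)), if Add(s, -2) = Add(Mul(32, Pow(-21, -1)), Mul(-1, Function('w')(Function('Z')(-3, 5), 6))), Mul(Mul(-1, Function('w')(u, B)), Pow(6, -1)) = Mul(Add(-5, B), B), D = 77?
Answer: Rational(-54809, 21) ≈ -2610.0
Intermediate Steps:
Function('Z')(q, G) = Pow(Add(Pow(G, 2), Pow(q, 2)), Rational(1, 2))
Function('w')(u, B) = Mul(-6, B, Add(-5, B)) (Function('w')(u, B) = Mul(-6, Mul(Add(-5, B), B)) = Mul(-6, Mul(B, Add(-5, B))) = Mul(-6, B, Add(-5, B)))
s = Rational(766, 21) (s = Add(2, Add(Mul(32, Pow(-21, -1)), Mul(-1, Mul(6, 6, Add(5, Mul(-1, 6)))))) = Add(2, Add(Mul(32, Rational(-1, 21)), Mul(-1, Mul(6, 6, Add(5, -6))))) = Add(2, Add(Rational(-32, 21), Mul(-1, Mul(6, 6, -1)))) = Add(2, Add(Rational(-32, 21), Mul(-1, -36))) = Add(2, Add(Rational(-32, 21), 36)) = Add(2, Rational(724, 21)) = Rational(766, 21) ≈ 36.476)
Mul(-23, Add(s, D)) = Mul(-23, Add(Rational(766, 21), 77)) = Mul(-23, Rational(2383, 21)) = Rational(-54809, 21)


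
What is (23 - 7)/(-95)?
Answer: -16/95 ≈ -0.16842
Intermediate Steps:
(23 - 7)/(-95) = 16*(-1/95) = -16/95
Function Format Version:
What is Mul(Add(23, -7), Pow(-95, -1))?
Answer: Rational(-16, 95) ≈ -0.16842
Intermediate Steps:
Mul(Add(23, -7), Pow(-95, -1)) = Mul(16, Rational(-1, 95)) = Rational(-16, 95)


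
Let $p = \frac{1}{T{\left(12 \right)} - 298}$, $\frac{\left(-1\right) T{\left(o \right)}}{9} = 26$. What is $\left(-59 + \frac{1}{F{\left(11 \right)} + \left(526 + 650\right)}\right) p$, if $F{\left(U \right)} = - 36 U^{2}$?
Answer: $\frac{26803}{241680} \approx 0.1109$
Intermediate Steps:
$T{\left(o \right)} = -234$ ($T{\left(o \right)} = \left(-9\right) 26 = -234$)
$p = - \frac{1}{532}$ ($p = \frac{1}{-234 - 298} = \frac{1}{-532} = - \frac{1}{532} \approx -0.0018797$)
$\left(-59 + \frac{1}{F{\left(11 \right)} + \left(526 + 650\right)}\right) p = \left(-59 + \frac{1}{- 36 \cdot 11^{2} + \left(526 + 650\right)}\right) \left(- \frac{1}{532}\right) = \left(-59 + \frac{1}{\left(-36\right) 121 + 1176}\right) \left(- \frac{1}{532}\right) = \left(-59 + \frac{1}{-4356 + 1176}\right) \left(- \frac{1}{532}\right) = \left(-59 + \frac{1}{-3180}\right) \left(- \frac{1}{532}\right) = \left(-59 - \frac{1}{3180}\right) \left(- \frac{1}{532}\right) = \left(- \frac{187621}{3180}\right) \left(- \frac{1}{532}\right) = \frac{26803}{241680}$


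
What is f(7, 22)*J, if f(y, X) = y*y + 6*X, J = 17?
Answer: 3077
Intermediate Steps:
f(y, X) = y**2 + 6*X
f(7, 22)*J = (7**2 + 6*22)*17 = (49 + 132)*17 = 181*17 = 3077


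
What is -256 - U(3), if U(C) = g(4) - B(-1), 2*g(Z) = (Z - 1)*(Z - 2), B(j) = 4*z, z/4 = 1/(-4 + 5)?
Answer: -243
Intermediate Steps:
z = 4 (z = 4/(-4 + 5) = 4/1 = 4*1 = 4)
B(j) = 16 (B(j) = 4*4 = 16)
g(Z) = (-1 + Z)*(-2 + Z)/2 (g(Z) = ((Z - 1)*(Z - 2))/2 = ((-1 + Z)*(-2 + Z))/2 = (-1 + Z)*(-2 + Z)/2)
U(C) = -13 (U(C) = (1 + (1/2)*4**2 - 3/2*4) - 1*16 = (1 + (1/2)*16 - 6) - 16 = (1 + 8 - 6) - 16 = 3 - 16 = -13)
-256 - U(3) = -256 - 1*(-13) = -256 + 13 = -243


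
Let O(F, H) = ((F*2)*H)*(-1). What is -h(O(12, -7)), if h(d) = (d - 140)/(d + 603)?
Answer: -28/771 ≈ -0.036316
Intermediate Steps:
O(F, H) = -2*F*H (O(F, H) = ((2*F)*H)*(-1) = (2*F*H)*(-1) = -2*F*H)
h(d) = (-140 + d)/(603 + d)
-h(O(12, -7)) = -(-140 - 2*12*(-7))/(603 - 2*12*(-7)) = -(-140 + 168)/(603 + 168) = -28/771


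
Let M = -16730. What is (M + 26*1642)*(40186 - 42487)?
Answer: -59738562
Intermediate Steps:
(M + 26*1642)*(40186 - 42487) = (-16730 + 26*1642)*(40186 - 42487) = (-16730 + 42692)*(-2301) = 25962*(-2301) = -59738562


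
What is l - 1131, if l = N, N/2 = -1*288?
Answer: -1707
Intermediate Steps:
N = -576 (N = 2*(-1*288) = 2*(-288) = -576)
l = -576
l - 1131 = -576 - 1131 = -1707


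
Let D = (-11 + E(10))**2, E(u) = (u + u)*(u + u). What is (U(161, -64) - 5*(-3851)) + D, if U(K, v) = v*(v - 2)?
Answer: 174800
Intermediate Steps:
U(K, v) = v*(-2 + v)
E(u) = 4*u**2 (E(u) = (2*u)*(2*u) = 4*u**2)
D = 151321 (D = (-11 + 4*10**2)**2 = (-11 + 4*100)**2 = (-11 + 400)**2 = 389**2 = 151321)
(U(161, -64) - 5*(-3851)) + D = (-64*(-2 - 64) - 5*(-3851)) + 151321 = (-64*(-66) + 19255) + 151321 = (4224 + 19255) + 151321 = 23479 + 151321 = 174800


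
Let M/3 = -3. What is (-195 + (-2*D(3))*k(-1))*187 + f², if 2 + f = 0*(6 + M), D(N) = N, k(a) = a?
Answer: -35339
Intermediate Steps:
M = -9 (M = 3*(-3) = -9)
f = -2 (f = -2 + 0*(6 - 9) = -2 + 0*(-3) = -2 + 0 = -2)
(-195 + (-2*D(3))*k(-1))*187 + f² = (-195 - 2*3*(-1))*187 + (-2)² = (-195 - 6*(-1))*187 + 4 = (-195 + 6)*187 + 4 = -189*187 + 4 = -35343 + 4 = -35339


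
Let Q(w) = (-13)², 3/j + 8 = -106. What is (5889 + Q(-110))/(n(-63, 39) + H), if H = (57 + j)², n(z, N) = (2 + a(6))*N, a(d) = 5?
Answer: 8747752/5081437 ≈ 1.7215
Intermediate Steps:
j = -1/38 (j = 3/(-8 - 106) = 3/(-114) = 3*(-1/114) = -1/38 ≈ -0.026316)
Q(w) = 169
n(z, N) = 7*N (n(z, N) = (2 + 5)*N = 7*N)
H = 4687225/1444 (H = (57 - 1/38)² = (2165/38)² = 4687225/1444 ≈ 3246.0)
(5889 + Q(-110))/(n(-63, 39) + H) = (5889 + 169)/(7*39 + 4687225/1444) = 6058/(273 + 4687225/1444) = 6058/(5081437/1444) = 6058*(1444/5081437) = 8747752/5081437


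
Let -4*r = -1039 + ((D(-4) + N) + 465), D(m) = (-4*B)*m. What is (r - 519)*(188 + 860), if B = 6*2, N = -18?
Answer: -439112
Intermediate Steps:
B = 12
D(m) = -48*m (D(m) = (-4*12)*m = -48*m)
r = 100 (r = -(-1039 + ((-48*(-4) - 18) + 465))/4 = -(-1039 + ((192 - 18) + 465))/4 = -(-1039 + (174 + 465))/4 = -(-1039 + 639)/4 = -¼*(-400) = 100)
(r - 519)*(188 + 860) = (100 - 519)*(188 + 860) = -419*1048 = -439112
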